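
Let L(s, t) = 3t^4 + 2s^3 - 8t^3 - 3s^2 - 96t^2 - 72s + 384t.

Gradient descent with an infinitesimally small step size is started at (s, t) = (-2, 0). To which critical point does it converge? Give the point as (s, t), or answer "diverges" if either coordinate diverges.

L is separable, so gradient descent decouples: s follows -∂L/∂s, t follows -∂L/∂t.
∂L/∂s = 6(s - 4)(s + 3); at s=-2 this is -36, so s increases.
∂L/∂t = 12(t - 4)(t - 2)(t + 4); at t=0 this is 384, so t decreases.
s converges to its nearest critical value 4 (a local min of the s-part); t converges to -4. The iterate converges to (4, -4).

(4, -4)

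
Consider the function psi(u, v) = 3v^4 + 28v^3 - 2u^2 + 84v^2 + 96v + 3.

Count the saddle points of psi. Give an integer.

2

psi separates as a function of u plus a function of v, so ∇psi=0 decouples.
∂psi/∂u = -4u = 0 at u ∈ {0}; ∂psi/∂v = 12(v + 1)(v + 2)(v + 4) = 0 at v ∈ {-4, -2, -1}.
The Hessian is diagonal: diag(psi_uu, psi_vv). Second derivatives: psi_uu(0)=-4; psi_vv(-4)=72, psi_vv(-2)=-24, psi_vv(-1)=36.
Saddle points occur where the two diagonal entries have opposite signs: (0, -4), (0, -1). Count: 2.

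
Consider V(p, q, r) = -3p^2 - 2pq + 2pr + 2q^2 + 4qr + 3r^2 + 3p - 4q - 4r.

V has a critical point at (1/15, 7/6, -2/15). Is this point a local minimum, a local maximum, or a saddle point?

saddle point

The Hessian is constant: H = [[-6, -2, 2], [-2, 4, 4], [2, 4, 6]].
Leading principal minors: Δ₁ = -6, Δ₂ = -28, Δ₃ = -120.
The minors fit neither the all-positive nor the alternating-sign pattern, so H is indefinite: a saddle point.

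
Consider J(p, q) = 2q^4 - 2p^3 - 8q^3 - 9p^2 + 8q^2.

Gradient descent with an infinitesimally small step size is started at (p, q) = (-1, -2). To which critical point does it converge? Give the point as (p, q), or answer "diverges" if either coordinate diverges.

(-3, 0)

J is separable, so gradient descent decouples: p follows -∂J/∂p, q follows -∂J/∂q.
∂J/∂p = -6p(p + 3); at p=-1 this is 12, so p decreases.
∂J/∂q = 8q(q - 2)(q - 1); at q=-2 this is -192, so q increases.
p converges to its nearest critical value -3 (a local min of the p-part); q converges to 0. The iterate converges to (-3, 0).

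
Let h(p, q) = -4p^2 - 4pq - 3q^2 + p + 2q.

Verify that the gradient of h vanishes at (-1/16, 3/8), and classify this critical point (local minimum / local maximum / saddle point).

local maximum

∇h = (-8p - 4q + 1, -4p - 6q + 2); substituting (-1/16, 3/8) gives ∇h = (0, 0), so (-1/16, 3/8) is indeed a critical point.
The Hessian of h is constant: H = [[-8, -4], [-4, -6]].
det(H) = (-8)·(-6) − (-4)² = 32.
det(H) > 0 and tr(H) = -14 < 0, so H is negative definite and the point is a local maximum.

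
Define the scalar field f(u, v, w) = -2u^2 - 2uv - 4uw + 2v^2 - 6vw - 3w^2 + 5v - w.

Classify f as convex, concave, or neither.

f is quadratic, so its Hessian is the constant matrix H = [[-4, -2, -4], [-2, 4, -6], [-4, -6, -6]].
Leading principal minors: -4, -20, 104.
Neither pattern holds ⇒ H is indefinite ⇒ neither convex nor concave.

neither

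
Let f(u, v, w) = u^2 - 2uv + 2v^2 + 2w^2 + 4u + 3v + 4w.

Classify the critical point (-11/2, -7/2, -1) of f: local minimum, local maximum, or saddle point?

The Hessian is constant: H = [[2, -2, 0], [-2, 4, 0], [0, 0, 4]].
Leading principal minors: Δ₁ = 2, Δ₂ = 4, Δ₃ = 16.
All leading minors are positive, so H is positive definite: a local minimum.

local minimum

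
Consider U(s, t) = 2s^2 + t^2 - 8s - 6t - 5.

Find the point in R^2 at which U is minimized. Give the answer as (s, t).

U(s,t) separates as P(s) + Q(t) − 5, so its minimum is min P + min Q − 5.
P'(s) = 4s - 8 vanishes at s ∈ {2}; Q'(t) = 2(t - 3) vanishes at t ∈ {3}.
Local minima of P (where P''>0): P(2)=-8. Local minima of Q: Q(3)=-9.
So the global minimum of U is P(2) + Q(3) − 5 = -8 − 9 − 5 = -22, attained at (2, 3).

(2, 3)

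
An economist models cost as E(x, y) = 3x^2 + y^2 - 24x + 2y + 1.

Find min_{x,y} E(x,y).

E(x,y) separates as P(x) + Q(y) + 1, so its minimum is min P + min Q + 1.
P'(x) = 6x - 24 vanishes at x ∈ {4}; Q'(y) = 2y + 2 vanishes at y ∈ {-1}.
Local minima of P (where P''>0): P(4)=-48. Local minima of Q: Q(-1)=-1.
So the global minimum of E is P(4) + Q(-1) + 1 = -48 − 1 + 1 = -48, attained at (4, -1).

-48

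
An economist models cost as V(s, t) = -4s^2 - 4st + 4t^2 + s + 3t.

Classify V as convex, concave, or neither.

V is quadratic, so its Hessian is the constant matrix H = [[-8, -4], [-4, 8]].
det(H) = -80, tr(H) = 0.
det(H) < 0, so H is indefinite: neither convex nor concave.

neither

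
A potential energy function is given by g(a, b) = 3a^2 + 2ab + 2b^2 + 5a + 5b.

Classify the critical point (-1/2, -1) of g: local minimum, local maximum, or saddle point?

local minimum

The Hessian of g is constant: H = [[6, 2], [2, 4]].
det(H) = 6·4 − 2² = 20.
det(H) > 0 and tr(H) = 10 > 0, so H is positive definite and the point is a local minimum.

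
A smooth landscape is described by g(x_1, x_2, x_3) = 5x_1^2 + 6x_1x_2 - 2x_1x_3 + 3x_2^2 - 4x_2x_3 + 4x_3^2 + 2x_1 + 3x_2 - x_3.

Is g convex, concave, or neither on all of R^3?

convex

g is quadratic, so its Hessian is the constant matrix H = [[10, 6, -2], [6, 6, -4], [-2, -4, 8]].
Leading principal minors: 10, 24, 104.
All positive ⇒ H ≻ 0 ⇒ convex.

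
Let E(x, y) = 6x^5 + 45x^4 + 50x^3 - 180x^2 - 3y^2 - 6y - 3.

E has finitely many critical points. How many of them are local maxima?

E separates as a function of x plus a function of y, so ∇E=0 decouples.
∂E/∂x = 30x(x - 1)(x + 3)(x + 4) = 0 at x ∈ {-4, -3, 0, 1}; ∂E/∂y = -6(y + 1) = 0 at y ∈ {-1}.
The Hessian is diagonal: diag(E_xx, E_yy). Second derivatives: E_xx(-4)=-600, E_xx(-3)=360, E_xx(0)=-360, E_xx(1)=600; E_yy(-1)=-6.
Local maxima occur where both diagonal entries negative: (-4, -1), (0, -1). Count: 2.

2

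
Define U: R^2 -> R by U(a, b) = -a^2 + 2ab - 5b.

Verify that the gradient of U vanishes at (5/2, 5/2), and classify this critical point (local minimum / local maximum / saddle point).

saddle point

∇U = (-2a + 2b, 2a - 5); substituting (5/2, 5/2) gives ∇U = (0, 0), so (5/2, 5/2) is indeed a critical point.
The Hessian of U is constant: H = [[-2, 2], [2, 0]].
det(H) = (-2)·0 − 2² = -4.
Since det(H) < 0, H is indefinite and the critical point is a saddle point.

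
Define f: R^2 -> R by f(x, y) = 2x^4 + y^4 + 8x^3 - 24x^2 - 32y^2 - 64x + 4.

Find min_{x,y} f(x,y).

f(x,y) separates as P(x) + Q(y) + 4, so its minimum is min P + min Q + 4.
P'(x) = 8(x - 2)(x + 1)(x + 4) vanishes at x ∈ {-4, -1, 2}; Q'(y) = 4y(y - 4)(y + 4) vanishes at y ∈ {-4, 0, 4}.
Local minima of P (where P''>0): P(-4)=-128, P(2)=-128. Local minima of Q: Q(-4)=-256, Q(4)=-256.
So the global minimum of f is P(-4) + Q(-4) + 4 = -128 − 256 + 4 = -380, attained at (-4, -4).

-380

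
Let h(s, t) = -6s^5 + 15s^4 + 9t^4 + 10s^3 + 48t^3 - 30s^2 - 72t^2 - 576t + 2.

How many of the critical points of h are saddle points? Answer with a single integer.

6

h separates as a function of s plus a function of t, so ∇h=0 decouples.
∂h/∂s = -30s(s - 2)(s - 1)(s + 1) = 0 at s ∈ {-1, 0, 1, 2}; ∂h/∂t = 36(t - 2)(t + 2)(t + 4) = 0 at t ∈ {-4, -2, 2}.
The Hessian is diagonal: diag(h_ss, h_tt). Second derivatives: h_ss(-1)=180, h_ss(0)=-60, h_ss(1)=60, h_ss(2)=-180; h_tt(-4)=432, h_tt(-2)=-288, h_tt(2)=864.
Saddle points occur where the two diagonal entries have opposite signs: (-1, -2), (0, -4), (0, 2), (1, -2), (2, -4), (2, 2). Count: 6.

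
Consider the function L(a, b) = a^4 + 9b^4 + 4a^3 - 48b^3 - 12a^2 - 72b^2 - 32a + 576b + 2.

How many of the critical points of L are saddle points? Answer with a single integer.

4

L separates as a function of a plus a function of b, so ∇L=0 decouples.
∂L/∂a = 4(a - 2)(a + 1)(a + 4) = 0 at a ∈ {-4, -1, 2}; ∂L/∂b = 36(b - 4)(b - 2)(b + 2) = 0 at b ∈ {-2, 2, 4}.
The Hessian is diagonal: diag(L_aa, L_bb). Second derivatives: L_aa(-4)=72, L_aa(-1)=-36, L_aa(2)=72; L_bb(-2)=864, L_bb(2)=-288, L_bb(4)=432.
Saddle points occur where the two diagonal entries have opposite signs: (-4, 2), (-1, -2), (-1, 4), (2, 2). Count: 4.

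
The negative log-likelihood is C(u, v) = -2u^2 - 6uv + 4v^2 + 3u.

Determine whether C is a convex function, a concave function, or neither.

neither

C is quadratic, so its Hessian is the constant matrix H = [[-4, -6], [-6, 8]].
det(H) = -68, tr(H) = 4.
det(H) < 0, so H is indefinite: neither convex nor concave.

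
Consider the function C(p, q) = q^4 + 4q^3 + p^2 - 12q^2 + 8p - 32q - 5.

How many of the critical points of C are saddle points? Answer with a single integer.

C separates as a function of p plus a function of q, so ∇C=0 decouples.
∂C/∂p = 2(p + 4) = 0 at p ∈ {-4}; ∂C/∂q = 4(q - 2)(q + 1)(q + 4) = 0 at q ∈ {-4, -1, 2}.
The Hessian is diagonal: diag(C_pp, C_qq). Second derivatives: C_pp(-4)=2; C_qq(-4)=72, C_qq(-1)=-36, C_qq(2)=72.
Saddle points occur where the two diagonal entries have opposite signs: (-4, -1). Count: 1.

1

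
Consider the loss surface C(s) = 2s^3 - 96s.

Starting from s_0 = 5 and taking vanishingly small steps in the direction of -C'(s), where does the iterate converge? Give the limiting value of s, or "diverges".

4

C'(s) = 6(s - 4)(s + 4), so C'(5) = 54.
Gradient descent moves in the -C' direction, i.e. s is decreasing.
The nearest critical point in that direction is s = 4, where C'' = 48 > 0 (a local minimum). The iterate converges there.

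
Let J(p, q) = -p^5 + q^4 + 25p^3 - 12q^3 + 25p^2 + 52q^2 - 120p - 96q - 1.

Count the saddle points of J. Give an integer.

J separates as a function of p plus a function of q, so ∇J=0 decouples.
∂J/∂p = -5(p - 4)(p - 1)(p + 2)(p + 3) = 0 at p ∈ {-3, -2, 1, 4}; ∂J/∂q = 4(q - 4)(q - 3)(q - 2) = 0 at q ∈ {2, 3, 4}.
The Hessian is diagonal: diag(J_pp, J_qq). Second derivatives: J_pp(-3)=140, J_pp(-2)=-90, J_pp(1)=180, J_pp(4)=-630; J_qq(2)=8, J_qq(3)=-4, J_qq(4)=8.
Saddle points occur where the two diagonal entries have opposite signs: (-3, 3), (-2, 2), (-2, 4), (1, 3), (4, 2), (4, 4). Count: 6.

6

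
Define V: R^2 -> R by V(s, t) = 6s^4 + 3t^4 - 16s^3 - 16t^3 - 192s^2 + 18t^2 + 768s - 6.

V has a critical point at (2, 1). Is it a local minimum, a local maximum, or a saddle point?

The mixed partial ∂²V/∂s∂t is 0, so the Hessian at any point is diag(V_ss, V_tt) = diag(24(3s^2 - 4s - 16), 12(3t^2 - 8t + 3)).
At (2, 1): H = diag(-288, -24).
Both eigenvalues are negative, so H is negative definite: a local maximum.

local maximum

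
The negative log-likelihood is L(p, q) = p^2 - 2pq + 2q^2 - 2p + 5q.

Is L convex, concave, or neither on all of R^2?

L is quadratic, so its Hessian is the constant matrix H = [[2, -2], [-2, 4]].
det(H) = 4, tr(H) = 6.
det(H) > 0 and tr(H) > 0, so H is positive definite everywhere: convex.

convex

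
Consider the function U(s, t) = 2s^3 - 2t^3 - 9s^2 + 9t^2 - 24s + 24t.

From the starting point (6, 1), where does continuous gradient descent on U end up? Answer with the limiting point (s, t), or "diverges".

U is separable, so gradient descent decouples: s follows -∂U/∂s, t follows -∂U/∂t.
∂U/∂s = 6(s - 4)(s + 1); at s=6 this is 84, so s decreases.
∂U/∂t = -6(t - 4)(t + 1); at t=1 this is 36, so t decreases.
s converges to its nearest critical value 4 (a local min of the s-part); t converges to -1. The iterate converges to (4, -1).

(4, -1)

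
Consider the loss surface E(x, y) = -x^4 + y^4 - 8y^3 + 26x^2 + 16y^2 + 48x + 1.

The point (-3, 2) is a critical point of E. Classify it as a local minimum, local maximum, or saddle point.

The mixed partial ∂²E/∂x∂y is 0, so the Hessian at any point is diag(E_xx, E_yy) = diag(4(-3x^2 + 13), 4(3y^2 - 12y + 8)).
At (-3, 2): H = diag(-56, -16).
Both eigenvalues are negative, so H is negative definite: a local maximum.

local maximum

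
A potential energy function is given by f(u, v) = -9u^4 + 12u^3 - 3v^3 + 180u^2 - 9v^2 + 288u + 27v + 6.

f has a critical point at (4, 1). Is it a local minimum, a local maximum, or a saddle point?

The mixed partial ∂²f/∂u∂v is 0, so the Hessian at any point is diag(f_uu, f_vv) = diag(36(-3u^2 + 2u + 10), -18(v + 1)).
At (4, 1): H = diag(-1080, -36).
Both eigenvalues are negative, so H is negative definite: a local maximum.

local maximum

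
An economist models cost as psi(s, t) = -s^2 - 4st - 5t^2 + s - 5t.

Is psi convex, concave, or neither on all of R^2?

concave

psi is quadratic, so its Hessian is the constant matrix H = [[-2, -4], [-4, -10]].
det(H) = 4, tr(H) = -12.
det(H) > 0 and tr(H) < 0, so H is negative definite everywhere: concave.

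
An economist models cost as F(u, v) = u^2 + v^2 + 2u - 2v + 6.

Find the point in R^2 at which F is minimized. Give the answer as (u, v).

F(u,v) separates as P(u) + Q(v) + 6, so its minimum is min P + min Q + 6.
P'(u) = 2u + 2 vanishes at u ∈ {-1}; Q'(v) = 2v - 2 vanishes at v ∈ {1}.
Local minima of P (where P''>0): P(-1)=-1. Local minima of Q: Q(1)=-1.
So the global minimum of F is P(-1) + Q(1) + 6 = -1 − 1 + 6 = 4, attained at (-1, 1).

(-1, 1)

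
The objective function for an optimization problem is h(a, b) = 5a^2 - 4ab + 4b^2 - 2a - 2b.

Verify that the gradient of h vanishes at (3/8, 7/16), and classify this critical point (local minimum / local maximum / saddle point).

local minimum

∇h = (10a - 4b - 2, -4a + 8b - 2); substituting (3/8, 7/16) gives ∇h = (0, 0), so (3/8, 7/16) is indeed a critical point.
The Hessian of h is constant: H = [[10, -4], [-4, 8]].
det(H) = 10·8 − (-4)² = 64.
det(H) > 0 and tr(H) = 18 > 0, so H is positive definite and the point is a local minimum.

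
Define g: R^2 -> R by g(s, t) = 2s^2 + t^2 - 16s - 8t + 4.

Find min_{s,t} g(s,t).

g(s,t) separates as P(s) + Q(t) + 4, so its minimum is min P + min Q + 4.
P'(s) = 4s - 16 vanishes at s ∈ {4}; Q'(t) = 2(t - 4) vanishes at t ∈ {4}.
Local minima of P (where P''>0): P(4)=-32. Local minima of Q: Q(4)=-16.
So the global minimum of g is P(4) + Q(4) + 4 = -32 − 16 + 4 = -44, attained at (4, 4).

-44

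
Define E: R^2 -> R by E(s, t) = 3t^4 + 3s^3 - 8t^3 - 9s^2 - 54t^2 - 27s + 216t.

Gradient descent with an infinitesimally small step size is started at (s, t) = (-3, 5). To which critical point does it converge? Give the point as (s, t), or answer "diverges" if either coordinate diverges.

diverges

E is separable, so gradient descent decouples: s follows -∂E/∂s, t follows -∂E/∂t.
∂E/∂s = 9(s - 3)(s + 1); at s=-3 this is 108, so s decreases.
∂E/∂t = 12(t - 3)(t - 2)(t + 3); at t=5 this is 576, so t decreases.
The s-coordinate has no critical point in that direction and runs off to infinity.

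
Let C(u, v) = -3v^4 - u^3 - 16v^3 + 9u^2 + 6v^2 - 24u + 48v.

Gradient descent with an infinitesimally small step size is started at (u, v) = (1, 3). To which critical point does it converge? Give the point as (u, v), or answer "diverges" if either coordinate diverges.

C is separable, so gradient descent decouples: u follows -∂C/∂u, v follows -∂C/∂v.
∂C/∂u = -3(u - 4)(u - 2); at u=1 this is -9, so u increases.
∂C/∂v = -12(v - 1)(v + 1)(v + 4); at v=3 this is -672, so v increases.
The v-coordinate has no critical point in that direction and runs off to infinity.

diverges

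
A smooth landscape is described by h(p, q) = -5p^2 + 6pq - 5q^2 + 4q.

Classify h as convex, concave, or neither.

concave

h is quadratic, so its Hessian is the constant matrix H = [[-10, 6], [6, -10]].
det(H) = 64, tr(H) = -20.
det(H) > 0 and tr(H) < 0, so H is negative definite everywhere: concave.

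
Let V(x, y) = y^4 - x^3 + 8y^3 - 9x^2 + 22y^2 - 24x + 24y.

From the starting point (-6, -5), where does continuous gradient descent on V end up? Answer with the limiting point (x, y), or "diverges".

V is separable, so gradient descent decouples: x follows -∂V/∂x, y follows -∂V/∂y.
∂V/∂x = -3(x + 2)(x + 4); at x=-6 this is -24, so x increases.
∂V/∂y = 4(y + 1)(y + 2)(y + 3); at y=-5 this is -96, so y increases.
x converges to its nearest critical value -4 (a local min of the x-part); y converges to -3. The iterate converges to (-4, -3).

(-4, -3)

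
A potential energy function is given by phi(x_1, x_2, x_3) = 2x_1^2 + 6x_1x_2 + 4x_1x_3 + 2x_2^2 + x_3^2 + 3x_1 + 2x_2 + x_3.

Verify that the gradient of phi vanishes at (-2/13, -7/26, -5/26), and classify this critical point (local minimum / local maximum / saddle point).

∇phi = (4x_1 + 6x_2 + 4x_3 + 3, 6x_1 + 4x_2 + 2, 4x_1 + 2x_3 + 1); substituting (-2/13, -7/26, -5/26) gives ∇phi = (0, 0, 0), so (-2/13, -7/26, -5/26) is indeed a critical point.
The Hessian is constant: H = [[4, 6, 4], [6, 4, 0], [4, 0, 2]].
Leading principal minors: Δ₁ = 4, Δ₂ = -20, Δ₃ = -104.
The minors fit neither the all-positive nor the alternating-sign pattern, so H is indefinite: a saddle point.

saddle point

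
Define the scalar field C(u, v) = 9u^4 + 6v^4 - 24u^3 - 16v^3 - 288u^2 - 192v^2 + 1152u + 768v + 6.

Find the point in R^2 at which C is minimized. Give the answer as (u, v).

(-4, -4)

C(u,v) separates as P(u) + Q(v) + 6, so its minimum is min P + min Q + 6.
P'(u) = 36(u - 4)(u - 2)(u + 4) vanishes at u ∈ {-4, 2, 4}; Q'(v) = 24(v - 4)(v - 2)(v + 4) vanishes at v ∈ {-4, 2, 4}.
Local minima of P (where P''>0): P(-4)=-5376, P(4)=768. Local minima of Q: Q(-4)=-3584, Q(4)=512.
So the global minimum of C is P(-4) + Q(-4) + 6 = -5376 − 3584 + 6 = -8954, attained at (-4, -4).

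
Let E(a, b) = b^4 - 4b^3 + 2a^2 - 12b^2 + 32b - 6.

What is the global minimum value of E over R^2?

-70

E(a,b) separates as P(a) + Q(b) − 6, so its minimum is min P + min Q − 6.
P'(a) = 4a vanishes at a ∈ {0}; Q'(b) = 4(b - 4)(b - 1)(b + 2) vanishes at b ∈ {-2, 1, 4}.
Local minima of P (where P''>0): P(0)=0. Local minima of Q: Q(-2)=-64, Q(4)=-64.
So the global minimum of E is P(0) + Q(-2) − 6 = 0 − 64 − 6 = -70, attained at (0, -2).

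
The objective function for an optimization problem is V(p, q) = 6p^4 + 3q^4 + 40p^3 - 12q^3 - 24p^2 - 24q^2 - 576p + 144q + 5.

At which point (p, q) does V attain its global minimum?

V(p,q) separates as A(p) + B(q) + 5, so its minimum is min A + min B + 5.
A'(p) = 24(p - 2)(p + 3)(p + 4) vanishes at p ∈ {-4, -3, 2}; B'(q) = 12(q - 3)(q - 2)(q + 2) vanishes at q ∈ {-2, 2, 3}.
Local minima of A (where A''>0): A(-4)=896, A(2)=-832. Local minima of B: B(-2)=-240, B(3)=135.
So the global minimum of V is A(2) + B(-2) + 5 = -832 − 240 + 5 = -1067, attained at (2, -2).

(2, -2)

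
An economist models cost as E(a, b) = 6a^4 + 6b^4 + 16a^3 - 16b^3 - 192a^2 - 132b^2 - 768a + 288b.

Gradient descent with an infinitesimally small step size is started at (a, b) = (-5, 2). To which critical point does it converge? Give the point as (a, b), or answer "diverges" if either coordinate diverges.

E is separable, so gradient descent decouples: a follows -∂E/∂a, b follows -∂E/∂b.
∂E/∂a = 24(a - 4)(a + 2)(a + 4); at a=-5 this is -648, so a increases.
∂E/∂b = 24(b - 4)(b - 1)(b + 3); at b=2 this is -240, so b increases.
a converges to its nearest critical value -4 (a local min of the a-part); b converges to 4. The iterate converges to (-4, 4).

(-4, 4)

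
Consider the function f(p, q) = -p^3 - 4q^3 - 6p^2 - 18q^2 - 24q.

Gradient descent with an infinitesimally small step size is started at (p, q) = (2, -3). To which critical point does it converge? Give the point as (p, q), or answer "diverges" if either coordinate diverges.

diverges

f is separable, so gradient descent decouples: p follows -∂f/∂p, q follows -∂f/∂q.
∂f/∂p = -3p(p + 4); at p=2 this is -36, so p increases.
∂f/∂q = -12(q + 1)(q + 2); at q=-3 this is -24, so q increases.
The p-coordinate has no critical point in that direction and runs off to infinity.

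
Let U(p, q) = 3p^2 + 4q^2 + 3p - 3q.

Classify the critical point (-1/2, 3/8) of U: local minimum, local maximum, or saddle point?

local minimum

The Hessian of U is constant: H = [[6, 0], [0, 8]].
det(H) = 6·8 − 0² = 48.
det(H) > 0 and tr(H) = 14 > 0, so H is positive definite and the point is a local minimum.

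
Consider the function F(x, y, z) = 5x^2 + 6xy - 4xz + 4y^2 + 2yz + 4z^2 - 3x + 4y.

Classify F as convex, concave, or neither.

F is quadratic, so its Hessian is the constant matrix H = [[10, 6, -4], [6, 8, 2], [-4, 2, 8]].
Leading principal minors: 10, 44, 88.
All positive ⇒ H ≻ 0 ⇒ convex.

convex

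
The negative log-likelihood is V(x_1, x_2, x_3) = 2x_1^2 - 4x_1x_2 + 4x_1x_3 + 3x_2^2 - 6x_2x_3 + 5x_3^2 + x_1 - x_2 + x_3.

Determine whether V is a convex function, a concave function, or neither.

V is quadratic, so its Hessian is the constant matrix H = [[4, -4, 4], [-4, 6, -6], [4, -6, 10]].
Leading principal minors: 4, 8, 32.
All positive ⇒ H ≻ 0 ⇒ convex.

convex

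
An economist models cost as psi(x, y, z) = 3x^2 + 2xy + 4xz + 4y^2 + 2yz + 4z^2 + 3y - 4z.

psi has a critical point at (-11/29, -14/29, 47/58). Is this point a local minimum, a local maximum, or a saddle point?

The Hessian is constant: H = [[6, 2, 4], [2, 8, 2], [4, 2, 8]].
Leading principal minors: Δ₁ = 6, Δ₂ = 44, Δ₃ = 232.
All leading minors are positive, so H is positive definite: a local minimum.

local minimum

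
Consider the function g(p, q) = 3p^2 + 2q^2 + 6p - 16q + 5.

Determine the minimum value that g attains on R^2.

g(p,q) separates as A(p) + B(q) + 5, so its minimum is min A + min B + 5.
A'(p) = 6p + 6 vanishes at p ∈ {-1}; B'(q) = 4q - 16 vanishes at q ∈ {4}.
Local minima of A (where A''>0): A(-1)=-3. Local minima of B: B(4)=-32.
So the global minimum of g is A(-1) + B(4) + 5 = -3 − 32 + 5 = -30, attained at (-1, 4).

-30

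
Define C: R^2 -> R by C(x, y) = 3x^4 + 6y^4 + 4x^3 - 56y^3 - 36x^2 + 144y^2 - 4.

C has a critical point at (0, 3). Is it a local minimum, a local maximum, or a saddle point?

local maximum

The mixed partial ∂²C/∂x∂y is 0, so the Hessian at any point is diag(C_xx, C_yy) = diag(12(3x^2 + 2x - 6), 24(3y^2 - 14y + 12)).
At (0, 3): H = diag(-72, -72).
Both eigenvalues are negative, so H is negative definite: a local maximum.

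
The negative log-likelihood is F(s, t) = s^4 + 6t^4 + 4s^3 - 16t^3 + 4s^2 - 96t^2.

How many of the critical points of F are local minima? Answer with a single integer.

4

F separates as a function of s plus a function of t, so ∇F=0 decouples.
∂F/∂s = 4s(s + 1)(s + 2) = 0 at s ∈ {-2, -1, 0}; ∂F/∂t = 24t(t - 4)(t + 2) = 0 at t ∈ {-2, 0, 4}.
The Hessian is diagonal: diag(F_ss, F_tt). Second derivatives: F_ss(-2)=8, F_ss(-1)=-4, F_ss(0)=8; F_tt(-2)=288, F_tt(0)=-192, F_tt(4)=576.
Local minima occur where both diagonal entries positive: (-2, -2), (-2, 4), (0, -2), (0, 4). Count: 4.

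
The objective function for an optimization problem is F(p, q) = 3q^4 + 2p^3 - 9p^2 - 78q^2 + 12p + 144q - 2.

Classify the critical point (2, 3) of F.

local minimum

The mixed partial ∂²F/∂p∂q is 0, so the Hessian at any point is diag(F_pp, F_qq) = diag(6(2p - 3), 12(3q^2 - 13)).
At (2, 3): H = diag(6, 168).
Both eigenvalues are positive, so H is positive definite: a local minimum.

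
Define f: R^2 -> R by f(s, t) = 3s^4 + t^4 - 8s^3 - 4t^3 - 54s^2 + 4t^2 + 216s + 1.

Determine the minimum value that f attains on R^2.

f(s,t) separates as P(s) + Q(t) + 1, so its minimum is min P + min Q + 1.
P'(s) = 12(s - 3)(s - 2)(s + 3) vanishes at s ∈ {-3, 2, 3}; Q'(t) = 4t(t - 2)(t - 1) vanishes at t ∈ {0, 1, 2}.
Local minima of P (where P''>0): P(-3)=-675, P(3)=189. Local minima of Q: Q(0)=0, Q(2)=0.
So the global minimum of f is P(-3) + Q(0) + 1 = -675 + 0 + 1 = -674, attained at (-3, 0).

-674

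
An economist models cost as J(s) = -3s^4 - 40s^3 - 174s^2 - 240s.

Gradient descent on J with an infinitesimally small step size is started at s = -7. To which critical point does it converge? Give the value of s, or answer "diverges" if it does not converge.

J'(s) = -12(s + 1)(s + 4)(s + 5), so J'(-7) = 432.
Gradient descent moves in the -J' direction, i.e. s is decreasing.
There is no critical point below s=-7, and J' keeps the same sign, so the iterate runs off to −∞.

diverges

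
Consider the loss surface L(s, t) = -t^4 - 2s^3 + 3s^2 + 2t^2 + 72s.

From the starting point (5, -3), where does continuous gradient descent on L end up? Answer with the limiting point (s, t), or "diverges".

diverges

L is separable, so gradient descent decouples: s follows -∂L/∂s, t follows -∂L/∂t.
∂L/∂s = -6(s - 4)(s + 3); at s=5 this is -48, so s increases.
∂L/∂t = -4t(t - 1)(t + 1); at t=-3 this is 96, so t decreases.
The s-coordinate has no critical point in that direction and runs off to infinity.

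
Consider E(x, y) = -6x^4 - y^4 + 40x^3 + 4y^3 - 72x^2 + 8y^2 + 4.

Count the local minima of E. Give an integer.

1

E separates as a function of x plus a function of y, so ∇E=0 decouples.
∂E/∂x = -24x(x - 3)(x - 2) = 0 at x ∈ {0, 2, 3}; ∂E/∂y = -4y(y - 4)(y + 1) = 0 at y ∈ {-1, 0, 4}.
The Hessian is diagonal: diag(E_xx, E_yy). Second derivatives: E_xx(0)=-144, E_xx(2)=48, E_xx(3)=-72; E_yy(-1)=-20, E_yy(0)=16, E_yy(4)=-80.
Local minima occur where both diagonal entries positive: (2, 0). Count: 1.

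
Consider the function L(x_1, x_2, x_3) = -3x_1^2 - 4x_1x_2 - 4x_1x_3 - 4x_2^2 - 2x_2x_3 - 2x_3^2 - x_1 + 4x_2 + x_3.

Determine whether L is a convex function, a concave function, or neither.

L is quadratic, so its Hessian is the constant matrix H = [[-6, -4, -4], [-4, -8, -2], [-4, -2, -4]].
Leading principal minors: -6, 32, -40.
Signs alternate −, +, − ⇒ H ≺ 0 ⇒ concave.

concave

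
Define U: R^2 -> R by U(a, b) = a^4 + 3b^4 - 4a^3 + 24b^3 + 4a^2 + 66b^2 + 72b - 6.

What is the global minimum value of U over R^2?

-33

U(a,b) separates as P(a) + Q(b) − 6, so its minimum is min P + min Q − 6.
P'(a) = 4a(a - 2)(a - 1) vanishes at a ∈ {0, 1, 2}; Q'(b) = 12(b + 1)(b + 2)(b + 3) vanishes at b ∈ {-3, -2, -1}.
Local minima of P (where P''>0): P(0)=0, P(2)=0. Local minima of Q: Q(-3)=-27, Q(-1)=-27.
So the global minimum of U is P(0) + Q(-3) − 6 = 0 − 27 − 6 = -33, attained at (0, -3).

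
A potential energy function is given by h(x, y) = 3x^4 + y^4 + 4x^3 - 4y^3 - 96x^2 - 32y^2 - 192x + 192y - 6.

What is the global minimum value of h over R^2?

-2054

h(x,y) separates as P(x) + Q(y) − 6, so its minimum is min P + min Q − 6.
P'(x) = 12(x - 4)(x + 1)(x + 4) vanishes at x ∈ {-4, -1, 4}; Q'(y) = 4(y - 4)(y - 3)(y + 4) vanishes at y ∈ {-4, 3, 4}.
Local minima of P (where P''>0): P(-4)=-256, P(4)=-1280. Local minima of Q: Q(-4)=-768, Q(4)=256.
So the global minimum of h is P(4) + Q(-4) − 6 = -1280 − 768 − 6 = -2054, attained at (4, -4).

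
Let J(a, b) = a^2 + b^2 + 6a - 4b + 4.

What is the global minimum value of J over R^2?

-9

J(a,b) separates as P(a) + Q(b) + 4, so its minimum is min P + min Q + 4.
P'(a) = 2a + 6 vanishes at a ∈ {-3}; Q'(b) = 2b - 4 vanishes at b ∈ {2}.
Local minima of P (where P''>0): P(-3)=-9. Local minima of Q: Q(2)=-4.
So the global minimum of J is P(-3) + Q(2) + 4 = -9 − 4 + 4 = -9, attained at (-3, 2).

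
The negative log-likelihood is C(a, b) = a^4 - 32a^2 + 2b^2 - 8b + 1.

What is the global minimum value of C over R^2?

-263

C(a,b) separates as P(a) + Q(b) + 1, so its minimum is min P + min Q + 1.
P'(a) = 4a(a - 4)(a + 4) vanishes at a ∈ {-4, 0, 4}; Q'(b) = 4b - 8 vanishes at b ∈ {2}.
Local minima of P (where P''>0): P(-4)=-256, P(4)=-256. Local minima of Q: Q(2)=-8.
So the global minimum of C is P(-4) + Q(2) + 1 = -256 − 8 + 1 = -263, attained at (-4, 2).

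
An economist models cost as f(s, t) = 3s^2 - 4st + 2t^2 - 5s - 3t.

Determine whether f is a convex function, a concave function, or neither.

f is quadratic, so its Hessian is the constant matrix H = [[6, -4], [-4, 4]].
det(H) = 8, tr(H) = 10.
det(H) > 0 and tr(H) > 0, so H is positive definite everywhere: convex.

convex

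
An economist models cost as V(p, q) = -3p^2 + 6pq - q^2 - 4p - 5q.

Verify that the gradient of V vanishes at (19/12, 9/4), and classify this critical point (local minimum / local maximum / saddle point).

saddle point

∇V = (-6p + 6q - 4, 6p - 2q - 5); substituting (19/12, 9/4) gives ∇V = (0, 0), so (19/12, 9/4) is indeed a critical point.
The Hessian of V is constant: H = [[-6, 6], [6, -2]].
det(H) = (-6)·(-2) − 6² = -24.
Since det(H) < 0, H is indefinite and the critical point is a saddle point.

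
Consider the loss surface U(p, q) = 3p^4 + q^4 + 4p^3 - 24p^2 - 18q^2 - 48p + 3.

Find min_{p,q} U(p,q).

-190

U(p,q) separates as A(p) + B(q) + 3, so its minimum is min A + min B + 3.
A'(p) = 12(p - 2)(p + 1)(p + 2) vanishes at p ∈ {-2, -1, 2}; B'(q) = 4q(q - 3)(q + 3) vanishes at q ∈ {-3, 0, 3}.
Local minima of A (where A''>0): A(-2)=16, A(2)=-112. Local minima of B: B(-3)=-81, B(3)=-81.
So the global minimum of U is A(2) + B(-3) + 3 = -112 − 81 + 3 = -190, attained at (2, -3).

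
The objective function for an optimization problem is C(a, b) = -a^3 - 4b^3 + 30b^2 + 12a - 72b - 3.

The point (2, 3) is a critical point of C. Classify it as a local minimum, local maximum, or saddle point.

local maximum

The mixed partial ∂²C/∂a∂b is 0, so the Hessian at any point is diag(C_aa, C_bb) = diag(-6a, 12(-2b + 5)).
At (2, 3): H = diag(-12, -12).
Both eigenvalues are negative, so H is negative definite: a local maximum.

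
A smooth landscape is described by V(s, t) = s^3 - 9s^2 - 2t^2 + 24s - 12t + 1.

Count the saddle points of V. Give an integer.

1

V separates as a function of s plus a function of t, so ∇V=0 decouples.
∂V/∂s = 3(s - 4)(s - 2) = 0 at s ∈ {2, 4}; ∂V/∂t = -4(t + 3) = 0 at t ∈ {-3}.
The Hessian is diagonal: diag(V_ss, V_tt). Second derivatives: V_ss(2)=-6, V_ss(4)=6; V_tt(-3)=-4.
Saddle points occur where the two diagonal entries have opposite signs: (4, -3). Count: 1.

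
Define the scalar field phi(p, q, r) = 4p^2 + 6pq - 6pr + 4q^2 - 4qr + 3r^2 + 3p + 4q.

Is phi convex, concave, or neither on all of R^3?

convex

phi is quadratic, so its Hessian is the constant matrix H = [[8, 6, -6], [6, 8, -4], [-6, -4, 6]].
Leading principal minors: 8, 28, 40.
All positive ⇒ H ≻ 0 ⇒ convex.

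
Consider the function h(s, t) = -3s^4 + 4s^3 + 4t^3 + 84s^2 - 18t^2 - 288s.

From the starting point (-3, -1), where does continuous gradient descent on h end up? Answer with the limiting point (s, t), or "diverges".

diverges

h is separable, so gradient descent decouples: s follows -∂h/∂s, t follows -∂h/∂t.
∂h/∂s = -12(s - 3)(s - 2)(s + 4); at s=-3 this is -360, so s increases.
∂h/∂t = 12t(t - 3); at t=-1 this is 48, so t decreases.
The t-coordinate has no critical point in that direction and runs off to infinity.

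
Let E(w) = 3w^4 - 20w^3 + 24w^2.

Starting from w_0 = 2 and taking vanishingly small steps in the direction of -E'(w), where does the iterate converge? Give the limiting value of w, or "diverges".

4

E'(w) = 12w(w - 4)(w - 1), so E'(2) = -48.
Gradient descent moves in the -E' direction, i.e. w is increasing.
The nearest critical point in that direction is w = 4, where E'' = 144 > 0 (a local minimum). The iterate converges there.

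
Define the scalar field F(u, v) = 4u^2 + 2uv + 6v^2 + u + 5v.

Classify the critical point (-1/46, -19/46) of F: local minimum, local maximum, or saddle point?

local minimum

The Hessian of F is constant: H = [[8, 2], [2, 12]].
det(H) = 8·12 − 2² = 92.
det(H) > 0 and tr(H) = 20 > 0, so H is positive definite and the point is a local minimum.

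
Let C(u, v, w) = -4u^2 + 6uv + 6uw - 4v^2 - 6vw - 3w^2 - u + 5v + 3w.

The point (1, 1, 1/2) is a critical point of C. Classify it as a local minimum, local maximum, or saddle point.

local maximum

The Hessian is constant: H = [[-8, 6, 6], [6, -8, -6], [6, -6, -6]].
Leading principal minors: Δ₁ = -8, Δ₂ = 28, Δ₃ = -24.
The minors alternate sign starting negative (−, +, −), so H is negative definite: a local maximum.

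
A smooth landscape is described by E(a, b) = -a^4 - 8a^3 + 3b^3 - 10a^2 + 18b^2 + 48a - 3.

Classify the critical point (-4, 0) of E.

The mixed partial ∂²E/∂a∂b is 0, so the Hessian at any point is diag(E_aa, E_bb) = diag(-4(3a^2 + 12a + 5), 18(b + 2)).
At (-4, 0): H = diag(-20, 36).
The eigenvalues have opposite signs, so H is indefinite: a saddle point.

saddle point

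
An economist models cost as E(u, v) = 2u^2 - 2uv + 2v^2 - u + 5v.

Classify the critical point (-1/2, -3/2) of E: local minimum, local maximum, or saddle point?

local minimum

The Hessian of E is constant: H = [[4, -2], [-2, 4]].
det(H) = 4·4 − (-2)² = 12.
det(H) > 0 and tr(H) = 8 > 0, so H is positive definite and the point is a local minimum.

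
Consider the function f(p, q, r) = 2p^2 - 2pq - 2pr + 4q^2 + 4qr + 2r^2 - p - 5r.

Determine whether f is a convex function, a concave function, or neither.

f is quadratic, so its Hessian is the constant matrix H = [[4, -2, -2], [-2, 8, 4], [-2, 4, 4]].
Leading principal minors: 4, 28, 48.
All positive ⇒ H ≻ 0 ⇒ convex.

convex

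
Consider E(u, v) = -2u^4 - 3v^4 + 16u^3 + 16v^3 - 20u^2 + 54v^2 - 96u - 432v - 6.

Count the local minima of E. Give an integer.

1

E separates as a function of u plus a function of v, so ∇E=0 decouples.
∂E/∂u = -8(u - 4)(u - 3)(u + 1) = 0 at u ∈ {-1, 3, 4}; ∂E/∂v = -12(v - 4)(v - 3)(v + 3) = 0 at v ∈ {-3, 3, 4}.
The Hessian is diagonal: diag(E_uu, E_vv). Second derivatives: E_uu(-1)=-160, E_uu(3)=32, E_uu(4)=-40; E_vv(-3)=-504, E_vv(3)=72, E_vv(4)=-84.
Local minima occur where both diagonal entries positive: (3, 3). Count: 1.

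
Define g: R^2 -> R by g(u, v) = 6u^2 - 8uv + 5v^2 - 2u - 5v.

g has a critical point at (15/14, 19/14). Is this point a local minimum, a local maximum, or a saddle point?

The Hessian of g is constant: H = [[12, -8], [-8, 10]].
det(H) = 12·10 − (-8)² = 56.
det(H) > 0 and tr(H) = 22 > 0, so H is positive definite and the point is a local minimum.

local minimum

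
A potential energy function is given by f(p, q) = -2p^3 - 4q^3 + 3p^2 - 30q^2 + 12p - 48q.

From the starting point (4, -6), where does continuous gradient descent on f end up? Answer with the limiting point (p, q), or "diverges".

diverges

f is separable, so gradient descent decouples: p follows -∂f/∂p, q follows -∂f/∂q.
∂f/∂p = -6(p - 2)(p + 1); at p=4 this is -60, so p increases.
∂f/∂q = -12(q + 1)(q + 4); at q=-6 this is -120, so q increases.
The p-coordinate has no critical point in that direction and runs off to infinity.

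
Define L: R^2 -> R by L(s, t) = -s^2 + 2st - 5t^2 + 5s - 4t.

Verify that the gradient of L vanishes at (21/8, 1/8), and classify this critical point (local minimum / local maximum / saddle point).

∇L = (-2s + 2t + 5, 2s - 10t - 4); substituting (21/8, 1/8) gives ∇L = (0, 0), so (21/8, 1/8) is indeed a critical point.
The Hessian of L is constant: H = [[-2, 2], [2, -10]].
det(H) = (-2)·(-10) − 2² = 16.
det(H) > 0 and tr(H) = -12 < 0, so H is negative definite and the point is a local maximum.

local maximum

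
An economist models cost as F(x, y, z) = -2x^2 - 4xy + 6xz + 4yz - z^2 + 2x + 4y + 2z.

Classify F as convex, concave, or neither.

neither

F is quadratic, so its Hessian is the constant matrix H = [[-4, -4, 6], [-4, 0, 4], [6, 4, -2]].
Leading principal minors: -4, -16, -96.
Neither pattern holds ⇒ H is indefinite ⇒ neither convex nor concave.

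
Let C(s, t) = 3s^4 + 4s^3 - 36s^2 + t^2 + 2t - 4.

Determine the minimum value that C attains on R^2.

C(s,t) separates as P(s) + Q(t) − 4, so its minimum is min P + min Q − 4.
P'(s) = 12s(s - 2)(s + 3) vanishes at s ∈ {-3, 0, 2}; Q'(t) = 2(t + 1) vanishes at t ∈ {-1}.
Local minima of P (where P''>0): P(-3)=-189, P(2)=-64. Local minima of Q: Q(-1)=-1.
So the global minimum of C is P(-3) + Q(-1) − 4 = -189 − 1 − 4 = -194, attained at (-3, -1).

-194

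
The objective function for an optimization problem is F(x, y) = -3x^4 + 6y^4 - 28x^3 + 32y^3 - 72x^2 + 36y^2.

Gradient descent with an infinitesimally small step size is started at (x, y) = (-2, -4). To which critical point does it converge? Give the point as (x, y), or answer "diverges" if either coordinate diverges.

(-3, -3)

F is separable, so gradient descent decouples: x follows -∂F/∂x, y follows -∂F/∂y.
∂F/∂x = -12x(x + 3)(x + 4); at x=-2 this is 48, so x decreases.
∂F/∂y = 24y(y + 1)(y + 3); at y=-4 this is -288, so y increases.
x converges to its nearest critical value -3 (a local min of the x-part); y converges to -3. The iterate converges to (-3, -3).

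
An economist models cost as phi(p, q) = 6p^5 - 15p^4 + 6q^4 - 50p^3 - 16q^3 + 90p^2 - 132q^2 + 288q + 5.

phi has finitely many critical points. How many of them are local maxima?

2

phi separates as a function of p plus a function of q, so ∇phi=0 decouples.
∂phi/∂p = 30p(p - 3)(p - 1)(p + 2) = 0 at p ∈ {-2, 0, 1, 3}; ∂phi/∂q = 24(q - 4)(q - 1)(q + 3) = 0 at q ∈ {-3, 1, 4}.
The Hessian is diagonal: diag(phi_pp, phi_qq). Second derivatives: phi_pp(-2)=-900, phi_pp(0)=180, phi_pp(1)=-180, phi_pp(3)=900; phi_qq(-3)=672, phi_qq(1)=-288, phi_qq(4)=504.
Local maxima occur where both diagonal entries negative: (-2, 1), (1, 1). Count: 2.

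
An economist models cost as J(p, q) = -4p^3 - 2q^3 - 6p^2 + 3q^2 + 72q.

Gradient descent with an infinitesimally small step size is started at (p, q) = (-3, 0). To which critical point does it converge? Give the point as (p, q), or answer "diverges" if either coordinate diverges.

(-1, -3)

J is separable, so gradient descent decouples: p follows -∂J/∂p, q follows -∂J/∂q.
∂J/∂p = -12p(p + 1); at p=-3 this is -72, so p increases.
∂J/∂q = -6(q - 4)(q + 3); at q=0 this is 72, so q decreases.
p converges to its nearest critical value -1 (a local min of the p-part); q converges to -3. The iterate converges to (-1, -3).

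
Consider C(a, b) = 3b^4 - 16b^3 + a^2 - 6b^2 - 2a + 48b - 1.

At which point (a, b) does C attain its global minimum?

C(a,b) separates as P(a) + Q(b) − 1, so its minimum is min P + min Q − 1.
P'(a) = 2a - 2 vanishes at a ∈ {1}; Q'(b) = 12(b - 4)(b - 1)(b + 1) vanishes at b ∈ {-1, 1, 4}.
Local minima of P (where P''>0): P(1)=-1. Local minima of Q: Q(-1)=-35, Q(4)=-160.
So the global minimum of C is P(1) + Q(4) − 1 = -1 − 160 − 1 = -162, attained at (1, 4).

(1, 4)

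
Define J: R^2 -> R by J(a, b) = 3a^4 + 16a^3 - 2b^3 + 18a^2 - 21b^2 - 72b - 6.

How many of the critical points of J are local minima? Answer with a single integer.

J separates as a function of a plus a function of b, so ∇J=0 decouples.
∂J/∂a = 12a(a + 1)(a + 3) = 0 at a ∈ {-3, -1, 0}; ∂J/∂b = -6(b + 3)(b + 4) = 0 at b ∈ {-4, -3}.
The Hessian is diagonal: diag(J_aa, J_bb). Second derivatives: J_aa(-3)=72, J_aa(-1)=-24, J_aa(0)=36; J_bb(-4)=6, J_bb(-3)=-6.
Local minima occur where both diagonal entries positive: (-3, -4), (0, -4). Count: 2.

2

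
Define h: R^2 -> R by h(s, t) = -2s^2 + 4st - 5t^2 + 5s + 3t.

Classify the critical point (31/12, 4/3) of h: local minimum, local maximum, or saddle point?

The Hessian of h is constant: H = [[-4, 4], [4, -10]].
det(H) = (-4)·(-10) − 4² = 24.
det(H) > 0 and tr(H) = -14 < 0, so H is negative definite and the point is a local maximum.

local maximum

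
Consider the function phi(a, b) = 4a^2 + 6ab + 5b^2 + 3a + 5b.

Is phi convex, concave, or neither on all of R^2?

phi is quadratic, so its Hessian is the constant matrix H = [[8, 6], [6, 10]].
det(H) = 44, tr(H) = 18.
det(H) > 0 and tr(H) > 0, so H is positive definite everywhere: convex.

convex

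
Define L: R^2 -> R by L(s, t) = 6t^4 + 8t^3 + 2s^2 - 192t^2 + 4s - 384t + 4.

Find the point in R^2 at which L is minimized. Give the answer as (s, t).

L(s,t) separates as P(s) + Q(t) + 4, so its minimum is min P + min Q + 4.
P'(s) = 4s + 4 vanishes at s ∈ {-1}; Q'(t) = 24(t - 4)(t + 1)(t + 4) vanishes at t ∈ {-4, -1, 4}.
Local minima of P (where P''>0): P(-1)=-2. Local minima of Q: Q(-4)=-512, Q(4)=-2560.
So the global minimum of L is P(-1) + Q(4) + 4 = -2 − 2560 + 4 = -2558, attained at (-1, 4).

(-1, 4)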